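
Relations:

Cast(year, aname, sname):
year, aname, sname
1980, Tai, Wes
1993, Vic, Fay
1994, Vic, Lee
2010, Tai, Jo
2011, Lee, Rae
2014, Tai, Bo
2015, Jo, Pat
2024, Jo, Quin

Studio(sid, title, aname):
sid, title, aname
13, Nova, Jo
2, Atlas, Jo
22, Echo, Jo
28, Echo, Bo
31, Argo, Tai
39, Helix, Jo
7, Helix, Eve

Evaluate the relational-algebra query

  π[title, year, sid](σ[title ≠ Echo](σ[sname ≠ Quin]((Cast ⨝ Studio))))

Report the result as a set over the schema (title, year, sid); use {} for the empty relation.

{(Argo, 1980, 31), (Argo, 2010, 31), (Argo, 2014, 31), (Atlas, 2015, 2), (Helix, 2015, 39), (Nova, 2015, 13)}

Cast ⋈ Studio (natural join on aname): {(1980, Tai, Wes, 31, Argo), (2010, Tai, Jo, 31, Argo), (2014, Tai, Bo, 31, Argo), (2015, Jo, Pat, 13, Nova), (2015, Jo, Pat, 2, Atlas), (2015, Jo, Pat, 22, Echo), (2015, Jo, Pat, 39, Helix), (2024, Jo, Quin, 13, Nova), (2024, Jo, Quin, 2, Atlas), (2024, Jo, Quin, 22, Echo), (2024, Jo, Quin, 39, Helix)}
Apply σ_{sname ≠ Quin}; surviving tuples: {(1980, Tai, Wes, 31, Argo), (2010, Tai, Jo, 31, Argo), (2014, Tai, Bo, 31, Argo), (2015, Jo, Pat, 13, Nova), (2015, Jo, Pat, 2, Atlas), (2015, Jo, Pat, 22, Echo), (2015, Jo, Pat, 39, Helix)}
Apply σ_{title ≠ Echo}; surviving tuples: {(1980, Tai, Wes, 31, Argo), (2010, Tai, Jo, 31, Argo), (2014, Tai, Bo, 31, Argo), (2015, Jo, Pat, 13, Nova), (2015, Jo, Pat, 2, Atlas), (2015, Jo, Pat, 39, Helix)}
π[title, year, sid]: project onto (title, year, sid) → {(Argo, 1980, 31), (Argo, 2010, 31), (Argo, 2014, 31), (Atlas, 2015, 2), (Helix, 2015, 39), (Nova, 2015, 13)}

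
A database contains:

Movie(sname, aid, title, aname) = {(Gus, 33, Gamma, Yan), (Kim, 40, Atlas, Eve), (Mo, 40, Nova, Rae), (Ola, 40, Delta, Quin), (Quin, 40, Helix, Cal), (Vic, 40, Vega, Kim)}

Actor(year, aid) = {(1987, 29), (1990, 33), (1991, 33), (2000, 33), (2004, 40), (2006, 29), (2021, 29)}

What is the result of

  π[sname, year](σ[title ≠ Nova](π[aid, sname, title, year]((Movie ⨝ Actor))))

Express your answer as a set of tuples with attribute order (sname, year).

{(Gus, 1990), (Gus, 1991), (Gus, 2000), (Kim, 2004), (Ola, 2004), (Quin, 2004), (Vic, 2004)}

Movie ⋈ Actor (natural join on aid): {(Gus, 33, Gamma, Yan, 1990), (Gus, 33, Gamma, Yan, 1991), (Gus, 33, Gamma, Yan, 2000), (Kim, 40, Atlas, Eve, 2004), (Mo, 40, Nova, Rae, 2004), (Ola, 40, Delta, Quin, 2004), (Quin, 40, Helix, Cal, 2004), (Vic, 40, Vega, Kim, 2004)}
Projecting to aid, sname, title, year: {(33, Gus, Gamma, 1990), (33, Gus, Gamma, 1991), (33, Gus, Gamma, 2000), (40, Kim, Atlas, 2004), (40, Mo, Nova, 2004), (40, Ola, Delta, 2004), (40, Quin, Helix, 2004), (40, Vic, Vega, 2004)}
Selection title ≠ Nova: {(33, Gus, Gamma, 1990), (33, Gus, Gamma, 1991), (33, Gus, Gamma, 2000), (40, Kim, Atlas, 2004), (40, Ola, Delta, 2004), (40, Quin, Helix, 2004), (40, Vic, Vega, 2004)}
Projecting to sname, year: {(Gus, 1990), (Gus, 1991), (Gus, 2000), (Kim, 2004), (Ola, 2004), (Quin, 2004), (Vic, 2004)}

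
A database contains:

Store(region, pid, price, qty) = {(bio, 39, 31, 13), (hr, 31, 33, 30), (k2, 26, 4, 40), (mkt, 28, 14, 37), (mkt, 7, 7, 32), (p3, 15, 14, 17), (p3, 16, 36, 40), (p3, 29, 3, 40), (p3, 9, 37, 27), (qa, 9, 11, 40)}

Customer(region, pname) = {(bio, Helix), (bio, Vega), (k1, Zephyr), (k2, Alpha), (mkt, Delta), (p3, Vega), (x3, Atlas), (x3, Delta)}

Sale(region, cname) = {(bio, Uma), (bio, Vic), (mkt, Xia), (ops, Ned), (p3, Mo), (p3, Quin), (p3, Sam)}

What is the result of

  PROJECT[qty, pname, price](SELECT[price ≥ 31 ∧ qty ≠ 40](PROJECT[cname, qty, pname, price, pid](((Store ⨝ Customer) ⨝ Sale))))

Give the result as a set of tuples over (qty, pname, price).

{(13, Helix, 31), (13, Vega, 31), (27, Vega, 37)}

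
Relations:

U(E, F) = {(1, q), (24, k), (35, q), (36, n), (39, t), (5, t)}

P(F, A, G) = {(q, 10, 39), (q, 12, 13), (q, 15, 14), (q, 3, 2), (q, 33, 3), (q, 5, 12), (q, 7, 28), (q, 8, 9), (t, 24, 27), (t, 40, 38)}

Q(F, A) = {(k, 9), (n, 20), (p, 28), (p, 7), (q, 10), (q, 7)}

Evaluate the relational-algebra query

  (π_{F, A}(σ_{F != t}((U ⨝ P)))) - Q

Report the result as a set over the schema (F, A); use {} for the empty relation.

{(q, 12), (q, 15), (q, 3), (q, 33), (q, 5), (q, 8)}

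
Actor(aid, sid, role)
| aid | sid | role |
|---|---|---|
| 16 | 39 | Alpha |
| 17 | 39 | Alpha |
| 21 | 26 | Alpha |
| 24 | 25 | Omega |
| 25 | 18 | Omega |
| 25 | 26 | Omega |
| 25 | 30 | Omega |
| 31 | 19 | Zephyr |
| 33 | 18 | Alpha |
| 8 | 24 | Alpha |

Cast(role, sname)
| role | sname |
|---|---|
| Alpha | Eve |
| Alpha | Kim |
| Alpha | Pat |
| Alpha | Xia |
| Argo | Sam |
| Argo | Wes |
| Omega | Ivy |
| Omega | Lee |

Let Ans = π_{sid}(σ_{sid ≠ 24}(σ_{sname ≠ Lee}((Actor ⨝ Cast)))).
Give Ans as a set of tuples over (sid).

{18, 25, 26, 30, 39}

Joining Actor and Cast on role yields {(16, 39, Alpha, Eve), (16, 39, Alpha, Kim), (16, 39, Alpha, Pat), (16, 39, Alpha, Xia), (17, 39, Alpha, Eve), (17, 39, Alpha, Kim), (17, 39, Alpha, Pat), (17, 39, Alpha, Xia), (21, 26, Alpha, Eve), (21, 26, Alpha, Kim), (21, 26, Alpha, Pat), (21, 26, Alpha, Xia), (24, 25, Omega, Ivy), (24, 25, Omega, Lee), (25, 18, Omega, Ivy), (25, 18, Omega, Lee), (25, 26, Omega, Ivy), (25, 26, Omega, Lee), (25, 30, Omega, Ivy), (25, 30, Omega, Lee), (33, 18, Alpha, Eve), (33, 18, Alpha, Kim), (33, 18, Alpha, Pat), (33, 18, Alpha, Xia), (8, 24, Alpha, Eve), (8, 24, Alpha, Kim), (8, 24, Alpha, Pat), (8, 24, Alpha, Xia)}.
σ[sname ≠ Lee]: keep tuples satisfying sname ≠ Lee → {(16, 39, Alpha, Eve), (16, 39, Alpha, Kim), (16, 39, Alpha, Pat), (16, 39, Alpha, Xia), (17, 39, Alpha, Eve), (17, 39, Alpha, Kim), (17, 39, Alpha, Pat), (17, 39, Alpha, Xia), (21, 26, Alpha, Eve), (21, 26, Alpha, Kim), (21, 26, Alpha, Pat), (21, 26, Alpha, Xia), (24, 25, Omega, Ivy), (25, 18, Omega, Ivy), (25, 26, Omega, Ivy), (25, 30, Omega, Ivy), (33, 18, Alpha, Eve), (33, 18, Alpha, Kim), (33, 18, Alpha, Pat), (33, 18, Alpha, Xia), (8, 24, Alpha, Eve), (8, 24, Alpha, Kim), (8, 24, Alpha, Pat), (8, 24, Alpha, Xia)}
σ[sid ≠ 24]: keep tuples satisfying sid ≠ 24 → {(16, 39, Alpha, Eve), (16, 39, Alpha, Kim), (16, 39, Alpha, Pat), (16, 39, Alpha, Xia), (17, 39, Alpha, Eve), (17, 39, Alpha, Kim), (17, 39, Alpha, Pat), (17, 39, Alpha, Xia), (21, 26, Alpha, Eve), (21, 26, Alpha, Kim), (21, 26, Alpha, Pat), (21, 26, Alpha, Xia), (24, 25, Omega, Ivy), (25, 18, Omega, Ivy), (25, 26, Omega, Ivy), (25, 30, Omega, Ivy), (33, 18, Alpha, Eve), (33, 18, Alpha, Kim), (33, 18, Alpha, Pat), (33, 18, Alpha, Xia)}
Projecting to sid (15 duplicate(s) eliminated): {18, 25, 26, 30, 39}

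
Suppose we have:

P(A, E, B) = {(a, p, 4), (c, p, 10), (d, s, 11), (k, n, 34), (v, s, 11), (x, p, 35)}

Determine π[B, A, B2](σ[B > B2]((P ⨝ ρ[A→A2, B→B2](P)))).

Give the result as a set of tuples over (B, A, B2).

{(10, c, 4), (35, x, 10), (35, x, 4)}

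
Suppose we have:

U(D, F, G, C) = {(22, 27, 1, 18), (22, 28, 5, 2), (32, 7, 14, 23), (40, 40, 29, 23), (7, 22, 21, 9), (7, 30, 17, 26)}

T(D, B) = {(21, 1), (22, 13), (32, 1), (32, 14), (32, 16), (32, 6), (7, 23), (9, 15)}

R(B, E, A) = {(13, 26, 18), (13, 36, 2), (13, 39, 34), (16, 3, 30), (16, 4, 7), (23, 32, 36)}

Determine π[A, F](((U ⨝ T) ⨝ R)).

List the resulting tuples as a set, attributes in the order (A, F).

Natural join on D: {(22, 27, 1, 18, 13), (22, 28, 5, 2, 13), (32, 7, 14, 23, 1), (32, 7, 14, 23, 14), (32, 7, 14, 23, 16), (32, 7, 14, 23, 6), (7, 22, 21, 9, 23), (7, 30, 17, 26, 23)}
Natural join on B: {(22, 27, 1, 18, 13, 26, 18), (22, 27, 1, 18, 13, 36, 2), (22, 27, 1, 18, 13, 39, 34), (22, 28, 5, 2, 13, 26, 18), (22, 28, 5, 2, 13, 36, 2), (22, 28, 5, 2, 13, 39, 34), (32, 7, 14, 23, 16, 3, 30), (32, 7, 14, 23, 16, 4, 7), (7, 22, 21, 9, 23, 32, 36), (7, 30, 17, 26, 23, 32, 36)}
π[A, F]: project onto (A, F) → {(18, 27), (18, 28), (2, 27), (2, 28), (30, 7), (34, 27), (34, 28), (36, 22), (36, 30), (7, 7)}

{(18, 27), (18, 28), (2, 27), (2, 28), (30, 7), (34, 27), (34, 28), (36, 22), (36, 30), (7, 7)}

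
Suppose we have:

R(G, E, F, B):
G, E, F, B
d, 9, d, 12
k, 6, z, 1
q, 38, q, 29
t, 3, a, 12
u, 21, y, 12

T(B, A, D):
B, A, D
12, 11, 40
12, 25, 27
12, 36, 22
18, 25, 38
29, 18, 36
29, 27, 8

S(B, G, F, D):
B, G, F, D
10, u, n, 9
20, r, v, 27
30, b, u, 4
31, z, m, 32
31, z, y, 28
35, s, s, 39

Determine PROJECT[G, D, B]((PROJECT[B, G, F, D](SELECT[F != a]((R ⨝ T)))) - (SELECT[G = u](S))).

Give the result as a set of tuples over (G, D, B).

{(d, 22, 12), (d, 27, 12), (d, 40, 12), (q, 36, 29), (q, 8, 29), (u, 22, 12), (u, 27, 12), (u, 40, 12)}

R ⋈ T (natural join on B): {(d, 9, d, 12, 11, 40), (d, 9, d, 12, 25, 27), (d, 9, d, 12, 36, 22), (q, 38, q, 29, 18, 36), (q, 38, q, 29, 27, 8), (t, 3, a, 12, 11, 40), (t, 3, a, 12, 25, 27), (t, 3, a, 12, 36, 22), (u, 21, y, 12, 11, 40), (u, 21, y, 12, 25, 27), (u, 21, y, 12, 36, 22)}
σ[F != a]: keep tuples satisfying F != a → {(d, 9, d, 12, 11, 40), (d, 9, d, 12, 25, 27), (d, 9, d, 12, 36, 22), (q, 38, q, 29, 18, 36), (q, 38, q, 29, 27, 8), (u, 21, y, 12, 11, 40), (u, 21, y, 12, 25, 27), (u, 21, y, 12, 36, 22)}
Keep only column(s) B, G, F, D: {(12, d, d, 22), (12, d, d, 27), (12, d, d, 40), (12, u, y, 22), (12, u, y, 27), (12, u, y, 40), (29, q, q, 36), (29, q, q, 8)}
σ[G = u]: keep tuples satisfying G = u → {(10, u, n, 9)}
Set difference of the two operands is {(12, d, d, 22), (12, d, d, 27), (12, d, d, 40), (12, u, y, 22), (12, u, y, 27), (12, u, y, 40), (29, q, q, 36), (29, q, q, 8)}.
Keep only column(s) G, D, B: {(d, 22, 12), (d, 27, 12), (d, 40, 12), (q, 36, 29), (q, 8, 29), (u, 22, 12), (u, 27, 12), (u, 40, 12)}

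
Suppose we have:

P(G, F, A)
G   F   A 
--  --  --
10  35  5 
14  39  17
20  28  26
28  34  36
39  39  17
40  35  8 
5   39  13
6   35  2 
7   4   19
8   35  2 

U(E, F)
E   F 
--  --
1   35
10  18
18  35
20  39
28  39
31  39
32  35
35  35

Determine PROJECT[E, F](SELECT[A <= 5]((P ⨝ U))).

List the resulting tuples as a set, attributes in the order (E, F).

{(1, 35), (18, 35), (32, 35), (35, 35)}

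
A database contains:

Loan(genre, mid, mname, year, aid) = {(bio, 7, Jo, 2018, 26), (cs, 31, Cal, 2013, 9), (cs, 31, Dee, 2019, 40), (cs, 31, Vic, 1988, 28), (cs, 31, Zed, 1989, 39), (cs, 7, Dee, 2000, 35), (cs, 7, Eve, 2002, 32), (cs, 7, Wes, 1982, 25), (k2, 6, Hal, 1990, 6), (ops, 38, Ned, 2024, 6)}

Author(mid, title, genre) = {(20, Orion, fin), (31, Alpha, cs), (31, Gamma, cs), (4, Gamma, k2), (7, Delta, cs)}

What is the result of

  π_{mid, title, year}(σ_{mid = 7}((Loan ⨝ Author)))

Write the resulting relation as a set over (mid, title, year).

{(7, Delta, 1982), (7, Delta, 2000), (7, Delta, 2002)}

Natural join on genre, mid: {(cs, 31, Cal, 2013, 9, Alpha), (cs, 31, Cal, 2013, 9, Gamma), (cs, 31, Dee, 2019, 40, Alpha), (cs, 31, Dee, 2019, 40, Gamma), (cs, 31, Vic, 1988, 28, Alpha), (cs, 31, Vic, 1988, 28, Gamma), (cs, 31, Zed, 1989, 39, Alpha), (cs, 31, Zed, 1989, 39, Gamma), (cs, 7, Dee, 2000, 35, Delta), (cs, 7, Eve, 2002, 32, Delta), (cs, 7, Wes, 1982, 25, Delta)}
σ[mid = 7]: keep tuples satisfying mid = 7 → {(cs, 7, Dee, 2000, 35, Delta), (cs, 7, Eve, 2002, 32, Delta), (cs, 7, Wes, 1982, 25, Delta)}
π_{mid, title, year} gives {(7, Delta, 1982), (7, Delta, 2000), (7, Delta, 2002)}.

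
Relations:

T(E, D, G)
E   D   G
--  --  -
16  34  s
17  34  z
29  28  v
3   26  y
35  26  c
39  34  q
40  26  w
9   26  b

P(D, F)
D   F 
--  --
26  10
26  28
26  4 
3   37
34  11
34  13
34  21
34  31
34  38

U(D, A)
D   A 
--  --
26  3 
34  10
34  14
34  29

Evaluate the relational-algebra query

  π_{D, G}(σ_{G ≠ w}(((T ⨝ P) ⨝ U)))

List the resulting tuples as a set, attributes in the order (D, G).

{(26, b), (26, c), (26, y), (34, q), (34, s), (34, z)}

Natural join on D: {(16, 34, s, 11), (16, 34, s, 13), (16, 34, s, 21), (16, 34, s, 31), (16, 34, s, 38), (17, 34, z, 11), (17, 34, z, 13), (17, 34, z, 21), (17, 34, z, 31), (17, 34, z, 38), (3, 26, y, 10), (3, 26, y, 28), (3, 26, y, 4), (35, 26, c, 10), (35, 26, c, 28), (35, 26, c, 4), (39, 34, q, 11), (39, 34, q, 13), (39, 34, q, 21), (39, 34, q, 31), (39, 34, q, 38), (40, 26, w, 10), (40, 26, w, 28), (40, 26, w, 4), (9, 26, b, 10), (9, 26, b, 28), (9, 26, b, 4)}
Natural join on D: {(16, 34, s, 11, 10), (16, 34, s, 11, 14), (16, 34, s, 11, 29), (16, 34, s, 13, 10), (16, 34, s, 13, 14), (16, 34, s, 13, 29), (16, 34, s, 21, 10), (16, 34, s, 21, 14), (16, 34, s, 21, 29), (16, 34, s, 31, 10), (16, 34, s, 31, 14), (16, 34, s, 31, 29), (16, 34, s, 38, 10), (16, 34, s, 38, 14), (16, 34, s, 38, 29), (17, 34, z, 11, 10), (17, 34, z, 11, 14), (17, 34, z, 11, 29), (17, 34, z, 13, 10), (17, 34, z, 13, 14), (17, 34, z, 13, 29), (17, 34, z, 21, 10), (17, 34, z, 21, 14), (17, 34, z, 21, 29), (17, 34, z, 31, 10), (17, 34, z, 31, 14), (17, 34, z, 31, 29), (17, 34, z, 38, 10), (17, 34, z, 38, 14), (17, 34, z, 38, 29), (3, 26, y, 10, 3), (3, 26, y, 28, 3), (3, 26, y, 4, 3), (35, 26, c, 10, 3), (35, 26, c, 28, 3), (35, 26, c, 4, 3), (39, 34, q, 11, 10), (39, 34, q, 11, 14), (39, 34, q, 11, 29), (39, 34, q, 13, 10), (39, 34, q, 13, 14), (39, 34, q, 13, 29), (39, 34, q, 21, 10), (39, 34, q, 21, 14), (39, 34, q, 21, 29), (39, 34, q, 31, 10), (39, 34, q, 31, 14), (39, 34, q, 31, 29), (39, 34, q, 38, 10), (39, 34, q, 38, 14), (39, 34, q, 38, 29), (40, 26, w, 10, 3), (40, 26, w, 28, 3), (40, 26, w, 4, 3), (9, 26, b, 10, 3), (9, 26, b, 28, 3), (9, 26, b, 4, 3)}
Selection G ≠ w: {(16, 34, s, 11, 10), (16, 34, s, 11, 14), (16, 34, s, 11, 29), (16, 34, s, 13, 10), (16, 34, s, 13, 14), (16, 34, s, 13, 29), (16, 34, s, 21, 10), (16, 34, s, 21, 14), (16, 34, s, 21, 29), (16, 34, s, 31, 10), (16, 34, s, 31, 14), (16, 34, s, 31, 29), (16, 34, s, 38, 10), (16, 34, s, 38, 14), (16, 34, s, 38, 29), (17, 34, z, 11, 10), (17, 34, z, 11, 14), (17, 34, z, 11, 29), (17, 34, z, 13, 10), (17, 34, z, 13, 14), (17, 34, z, 13, 29), (17, 34, z, 21, 10), (17, 34, z, 21, 14), (17, 34, z, 21, 29), (17, 34, z, 31, 10), (17, 34, z, 31, 14), (17, 34, z, 31, 29), (17, 34, z, 38, 10), (17, 34, z, 38, 14), (17, 34, z, 38, 29), (3, 26, y, 10, 3), (3, 26, y, 28, 3), (3, 26, y, 4, 3), (35, 26, c, 10, 3), (35, 26, c, 28, 3), (35, 26, c, 4, 3), (39, 34, q, 11, 10), (39, 34, q, 11, 14), (39, 34, q, 11, 29), (39, 34, q, 13, 10), (39, 34, q, 13, 14), (39, 34, q, 13, 29), (39, 34, q, 21, 10), (39, 34, q, 21, 14), (39, 34, q, 21, 29), (39, 34, q, 31, 10), (39, 34, q, 31, 14), (39, 34, q, 31, 29), (39, 34, q, 38, 10), (39, 34, q, 38, 14), (39, 34, q, 38, 29), (9, 26, b, 10, 3), (9, 26, b, 28, 3), (9, 26, b, 4, 3)}
Keep only column(s) D, G (48 duplicate(s) eliminated): {(26, b), (26, c), (26, y), (34, q), (34, s), (34, z)}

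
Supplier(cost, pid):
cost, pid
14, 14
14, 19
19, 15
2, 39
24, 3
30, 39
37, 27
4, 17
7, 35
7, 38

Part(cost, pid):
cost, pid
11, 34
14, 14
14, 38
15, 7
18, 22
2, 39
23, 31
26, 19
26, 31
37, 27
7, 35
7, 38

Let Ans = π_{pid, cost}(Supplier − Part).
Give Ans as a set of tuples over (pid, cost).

Taking the difference: {(14, 19), (19, 15), (24, 3), (30, 39), (4, 17)}
π[pid, cost]: project onto (pid, cost) → {(15, 19), (17, 4), (19, 14), (3, 24), (39, 30)}

{(15, 19), (17, 4), (19, 14), (3, 24), (39, 30)}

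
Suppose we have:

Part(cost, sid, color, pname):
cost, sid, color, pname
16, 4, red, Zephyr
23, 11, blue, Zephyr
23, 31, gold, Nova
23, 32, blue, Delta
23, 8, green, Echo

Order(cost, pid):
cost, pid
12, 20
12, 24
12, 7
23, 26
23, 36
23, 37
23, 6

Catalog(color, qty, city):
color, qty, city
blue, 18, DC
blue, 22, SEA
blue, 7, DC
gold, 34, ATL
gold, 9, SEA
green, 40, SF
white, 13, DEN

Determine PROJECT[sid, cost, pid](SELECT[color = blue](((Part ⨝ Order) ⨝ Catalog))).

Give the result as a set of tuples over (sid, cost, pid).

Part ⋈ Order (natural join on cost): {(23, 11, blue, Zephyr, 26), (23, 11, blue, Zephyr, 36), (23, 11, blue, Zephyr, 37), (23, 11, blue, Zephyr, 6), (23, 31, gold, Nova, 26), (23, 31, gold, Nova, 36), (23, 31, gold, Nova, 37), (23, 31, gold, Nova, 6), (23, 32, blue, Delta, 26), (23, 32, blue, Delta, 36), (23, 32, blue, Delta, 37), (23, 32, blue, Delta, 6), (23, 8, green, Echo, 26), (23, 8, green, Echo, 36), (23, 8, green, Echo, 37), (23, 8, green, Echo, 6)}
(Part ⨝ Order) ⋈ Catalog (natural join on color): {(23, 11, blue, Zephyr, 26, 18, DC), (23, 11, blue, Zephyr, 26, 22, SEA), (23, 11, blue, Zephyr, 26, 7, DC), (23, 11, blue, Zephyr, 36, 18, DC), (23, 11, blue, Zephyr, 36, 22, SEA), (23, 11, blue, Zephyr, 36, 7, DC), (23, 11, blue, Zephyr, 37, 18, DC), (23, 11, blue, Zephyr, 37, 22, SEA), (23, 11, blue, Zephyr, 37, 7, DC), (23, 11, blue, Zephyr, 6, 18, DC), (23, 11, blue, Zephyr, 6, 22, SEA), (23, 11, blue, Zephyr, 6, 7, DC), (23, 31, gold, Nova, 26, 34, ATL), (23, 31, gold, Nova, 26, 9, SEA), (23, 31, gold, Nova, 36, 34, ATL), (23, 31, gold, Nova, 36, 9, SEA), (23, 31, gold, Nova, 37, 34, ATL), (23, 31, gold, Nova, 37, 9, SEA), (23, 31, gold, Nova, 6, 34, ATL), (23, 31, gold, Nova, 6, 9, SEA), (23, 32, blue, Delta, 26, 18, DC), (23, 32, blue, Delta, 26, 22, SEA), (23, 32, blue, Delta, 26, 7, DC), (23, 32, blue, Delta, 36, 18, DC), (23, 32, blue, Delta, 36, 22, SEA), (23, 32, blue, Delta, 36, 7, DC), (23, 32, blue, Delta, 37, 18, DC), (23, 32, blue, Delta, 37, 22, SEA), (23, 32, blue, Delta, 37, 7, DC), (23, 32, blue, Delta, 6, 18, DC), (23, 32, blue, Delta, 6, 22, SEA), (23, 32, blue, Delta, 6, 7, DC), (23, 8, green, Echo, 26, 40, SF), (23, 8, green, Echo, 36, 40, SF), (23, 8, green, Echo, 37, 40, SF), (23, 8, green, Echo, 6, 40, SF)}
Selection color = blue: {(23, 11, blue, Zephyr, 26, 18, DC), (23, 11, blue, Zephyr, 26, 22, SEA), (23, 11, blue, Zephyr, 26, 7, DC), (23, 11, blue, Zephyr, 36, 18, DC), (23, 11, blue, Zephyr, 36, 22, SEA), (23, 11, blue, Zephyr, 36, 7, DC), (23, 11, blue, Zephyr, 37, 18, DC), (23, 11, blue, Zephyr, 37, 22, SEA), (23, 11, blue, Zephyr, 37, 7, DC), (23, 11, blue, Zephyr, 6, 18, DC), (23, 11, blue, Zephyr, 6, 22, SEA), (23, 11, blue, Zephyr, 6, 7, DC), (23, 32, blue, Delta, 26, 18, DC), (23, 32, blue, Delta, 26, 22, SEA), (23, 32, blue, Delta, 26, 7, DC), (23, 32, blue, Delta, 36, 18, DC), (23, 32, blue, Delta, 36, 22, SEA), (23, 32, blue, Delta, 36, 7, DC), (23, 32, blue, Delta, 37, 18, DC), (23, 32, blue, Delta, 37, 22, SEA), (23, 32, blue, Delta, 37, 7, DC), (23, 32, blue, Delta, 6, 18, DC), (23, 32, blue, Delta, 6, 22, SEA), (23, 32, blue, Delta, 6, 7, DC)}
π[sid, cost, pid]: project onto (sid, cost, pid) (16 duplicate(s) eliminated) → {(11, 23, 26), (11, 23, 36), (11, 23, 37), (11, 23, 6), (32, 23, 26), (32, 23, 36), (32, 23, 37), (32, 23, 6)}

{(11, 23, 26), (11, 23, 36), (11, 23, 37), (11, 23, 6), (32, 23, 26), (32, 23, 36), (32, 23, 37), (32, 23, 6)}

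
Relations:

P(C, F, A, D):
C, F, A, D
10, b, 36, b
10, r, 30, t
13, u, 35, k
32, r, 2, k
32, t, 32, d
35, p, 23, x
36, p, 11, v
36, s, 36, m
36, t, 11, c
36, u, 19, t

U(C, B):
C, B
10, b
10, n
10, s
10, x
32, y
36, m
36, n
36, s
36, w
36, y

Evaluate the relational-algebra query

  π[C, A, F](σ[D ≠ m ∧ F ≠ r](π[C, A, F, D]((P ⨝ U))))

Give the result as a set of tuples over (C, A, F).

{(10, 36, b), (32, 32, t), (36, 11, p), (36, 11, t), (36, 19, u)}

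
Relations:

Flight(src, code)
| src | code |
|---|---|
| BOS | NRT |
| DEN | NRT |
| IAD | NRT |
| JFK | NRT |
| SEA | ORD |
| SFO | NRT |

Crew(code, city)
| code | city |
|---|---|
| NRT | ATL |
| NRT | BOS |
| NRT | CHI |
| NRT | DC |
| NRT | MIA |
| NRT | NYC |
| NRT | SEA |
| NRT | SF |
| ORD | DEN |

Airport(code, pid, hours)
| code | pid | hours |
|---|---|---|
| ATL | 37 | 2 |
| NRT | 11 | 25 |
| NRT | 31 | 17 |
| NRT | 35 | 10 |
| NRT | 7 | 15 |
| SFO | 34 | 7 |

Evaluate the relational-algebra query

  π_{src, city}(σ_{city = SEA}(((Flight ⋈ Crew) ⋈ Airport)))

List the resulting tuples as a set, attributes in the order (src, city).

{(BOS, SEA), (DEN, SEA), (IAD, SEA), (JFK, SEA), (SFO, SEA)}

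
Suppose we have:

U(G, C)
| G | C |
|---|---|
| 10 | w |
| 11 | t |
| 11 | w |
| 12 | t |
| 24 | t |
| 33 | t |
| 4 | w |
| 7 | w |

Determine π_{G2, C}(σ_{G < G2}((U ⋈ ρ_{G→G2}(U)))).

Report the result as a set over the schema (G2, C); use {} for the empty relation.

{(10, w), (11, w), (12, t), (24, t), (33, t), (7, w)}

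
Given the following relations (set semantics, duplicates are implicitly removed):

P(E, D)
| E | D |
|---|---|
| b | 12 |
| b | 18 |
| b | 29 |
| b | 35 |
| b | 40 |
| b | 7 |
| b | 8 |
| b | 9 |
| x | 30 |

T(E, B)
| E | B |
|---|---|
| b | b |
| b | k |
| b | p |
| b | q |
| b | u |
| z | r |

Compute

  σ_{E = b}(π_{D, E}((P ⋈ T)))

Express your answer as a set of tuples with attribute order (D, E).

{(12, b), (18, b), (29, b), (35, b), (40, b), (7, b), (8, b), (9, b)}

P ⋈ T (natural join on E): {(b, 12, b), (b, 12, k), (b, 12, p), (b, 12, q), (b, 12, u), (b, 18, b), (b, 18, k), (b, 18, p), (b, 18, q), (b, 18, u), (b, 29, b), (b, 29, k), (b, 29, p), (b, 29, q), (b, 29, u), (b, 35, b), (b, 35, k), (b, 35, p), (b, 35, q), (b, 35, u), (b, 40, b), (b, 40, k), (b, 40, p), (b, 40, q), (b, 40, u), (b, 7, b), (b, 7, k), (b, 7, p), (b, 7, q), (b, 7, u), (b, 8, b), (b, 8, k), (b, 8, p), (b, 8, q), (b, 8, u), (b, 9, b), (b, 9, k), (b, 9, p), (b, 9, q), (b, 9, u)}
Projecting to D, E (32 duplicate(s) eliminated): {(12, b), (18, b), (29, b), (35, b), (40, b), (7, b), (8, b), (9, b)}
Selection E = b: {(12, b), (18, b), (29, b), (35, b), (40, b), (7, b), (8, b), (9, b)}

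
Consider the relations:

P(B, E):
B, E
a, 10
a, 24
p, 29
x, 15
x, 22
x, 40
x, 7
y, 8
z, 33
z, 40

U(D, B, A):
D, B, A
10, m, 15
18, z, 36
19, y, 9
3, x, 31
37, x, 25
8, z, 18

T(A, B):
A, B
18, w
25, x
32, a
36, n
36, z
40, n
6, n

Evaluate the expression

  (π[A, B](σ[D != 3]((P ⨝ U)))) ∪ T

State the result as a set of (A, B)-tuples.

{(18, w), (18, z), (25, x), (32, a), (36, n), (36, z), (40, n), (6, n), (9, y)}

Natural join on B: {(x, 15, 3, 31), (x, 15, 37, 25), (x, 22, 3, 31), (x, 22, 37, 25), (x, 40, 3, 31), (x, 40, 37, 25), (x, 7, 3, 31), (x, 7, 37, 25), (y, 8, 19, 9), (z, 33, 18, 36), (z, 33, 8, 18), (z, 40, 18, 36), (z, 40, 8, 18)}
σ[D != 3]: keep tuples satisfying D != 3 → {(x, 15, 37, 25), (x, 22, 37, 25), (x, 40, 37, 25), (x, 7, 37, 25), (y, 8, 19, 9), (z, 33, 18, 36), (z, 33, 8, 18), (z, 40, 18, 36), (z, 40, 8, 18)}
π[A, B]: project onto (A, B) (5 duplicate(s) eliminated) → {(18, z), (25, x), (36, z), (9, y)}
Union: {(18, z), (25, x), (36, z), (9, y)} with {(18, w), (25, x), (32, a), (36, n), (36, z), (40, n), (6, n)} → {(18, w), (18, z), (25, x), (32, a), (36, n), (36, z), (40, n), (6, n), (9, y)}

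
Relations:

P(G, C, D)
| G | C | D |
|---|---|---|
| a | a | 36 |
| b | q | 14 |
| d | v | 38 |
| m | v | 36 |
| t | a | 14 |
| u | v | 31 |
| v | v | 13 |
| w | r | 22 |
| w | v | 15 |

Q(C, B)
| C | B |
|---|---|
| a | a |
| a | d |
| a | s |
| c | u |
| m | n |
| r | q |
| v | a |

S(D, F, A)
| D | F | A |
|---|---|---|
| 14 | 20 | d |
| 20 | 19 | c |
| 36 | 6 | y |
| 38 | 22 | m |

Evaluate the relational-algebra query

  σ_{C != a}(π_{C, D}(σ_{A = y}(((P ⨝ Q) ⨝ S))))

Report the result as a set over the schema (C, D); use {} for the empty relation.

Joining P and Q on C yields {(a, a, 36, a), (a, a, 36, d), (a, a, 36, s), (d, v, 38, a), (m, v, 36, a), (t, a, 14, a), (t, a, 14, d), (t, a, 14, s), (u, v, 31, a), (v, v, 13, a), (w, r, 22, q), (w, v, 15, a)}.
Joining (P ⨝ Q) and S on D yields {(a, a, 36, a, 6, y), (a, a, 36, d, 6, y), (a, a, 36, s, 6, y), (d, v, 38, a, 22, m), (m, v, 36, a, 6, y), (t, a, 14, a, 20, d), (t, a, 14, d, 20, d), (t, a, 14, s, 20, d)}.
Selection A = y: {(a, a, 36, a, 6, y), (a, a, 36, d, 6, y), (a, a, 36, s, 6, y), (m, v, 36, a, 6, y)}
Keep only column(s) C, D (2 duplicate(s) eliminated): {(a, 36), (v, 36)}
Selection C != a: {(v, 36)}

{(v, 36)}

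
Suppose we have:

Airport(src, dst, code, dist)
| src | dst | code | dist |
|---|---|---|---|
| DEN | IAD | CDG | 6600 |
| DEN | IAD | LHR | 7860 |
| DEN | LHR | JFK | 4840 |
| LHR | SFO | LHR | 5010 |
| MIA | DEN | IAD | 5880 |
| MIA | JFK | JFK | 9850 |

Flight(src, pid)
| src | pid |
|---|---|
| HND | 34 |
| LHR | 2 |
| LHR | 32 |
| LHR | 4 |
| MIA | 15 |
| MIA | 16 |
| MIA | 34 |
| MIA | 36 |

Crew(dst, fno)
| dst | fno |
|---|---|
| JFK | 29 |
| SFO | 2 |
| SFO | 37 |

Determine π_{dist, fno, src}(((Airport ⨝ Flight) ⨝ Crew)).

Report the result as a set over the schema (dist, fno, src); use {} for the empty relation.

Airport ⋈ Flight (natural join on src): {(LHR, SFO, LHR, 5010, 2), (LHR, SFO, LHR, 5010, 32), (LHR, SFO, LHR, 5010, 4), (MIA, DEN, IAD, 5880, 15), (MIA, DEN, IAD, 5880, 16), (MIA, DEN, IAD, 5880, 34), (MIA, DEN, IAD, 5880, 36), (MIA, JFK, JFK, 9850, 15), (MIA, JFK, JFK, 9850, 16), (MIA, JFK, JFK, 9850, 34), (MIA, JFK, JFK, 9850, 36)}
(Airport ⨝ Flight) ⋈ Crew (natural join on dst): {(LHR, SFO, LHR, 5010, 2, 2), (LHR, SFO, LHR, 5010, 2, 37), (LHR, SFO, LHR, 5010, 32, 2), (LHR, SFO, LHR, 5010, 32, 37), (LHR, SFO, LHR, 5010, 4, 2), (LHR, SFO, LHR, 5010, 4, 37), (MIA, JFK, JFK, 9850, 15, 29), (MIA, JFK, JFK, 9850, 16, 29), (MIA, JFK, JFK, 9850, 34, 29), (MIA, JFK, JFK, 9850, 36, 29)}
π[dist, fno, src]: project onto (dist, fno, src) (7 duplicate(s) eliminated) → {(5010, 2, LHR), (5010, 37, LHR), (9850, 29, MIA)}

{(5010, 2, LHR), (5010, 37, LHR), (9850, 29, MIA)}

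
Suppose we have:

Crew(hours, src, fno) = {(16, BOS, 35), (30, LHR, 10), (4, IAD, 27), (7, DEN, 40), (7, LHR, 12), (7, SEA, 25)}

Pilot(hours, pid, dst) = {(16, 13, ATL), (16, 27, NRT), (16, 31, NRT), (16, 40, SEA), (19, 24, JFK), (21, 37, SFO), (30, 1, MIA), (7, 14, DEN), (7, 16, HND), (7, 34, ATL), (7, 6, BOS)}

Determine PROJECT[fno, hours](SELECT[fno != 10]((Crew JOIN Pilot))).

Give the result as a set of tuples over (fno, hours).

{(12, 7), (25, 7), (35, 16), (40, 7)}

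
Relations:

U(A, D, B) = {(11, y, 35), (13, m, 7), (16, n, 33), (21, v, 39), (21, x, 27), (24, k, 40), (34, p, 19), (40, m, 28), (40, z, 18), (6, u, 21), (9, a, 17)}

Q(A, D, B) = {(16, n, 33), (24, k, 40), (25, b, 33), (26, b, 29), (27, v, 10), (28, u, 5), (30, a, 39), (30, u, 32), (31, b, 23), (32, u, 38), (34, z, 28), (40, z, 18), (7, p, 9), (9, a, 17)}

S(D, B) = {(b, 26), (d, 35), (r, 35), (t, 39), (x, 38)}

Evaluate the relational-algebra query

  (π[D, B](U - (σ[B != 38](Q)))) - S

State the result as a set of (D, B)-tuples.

{(m, 28), (m, 7), (p, 19), (u, 21), (v, 39), (x, 27), (y, 35)}

Apply σ_{B != 38}; surviving tuples: {(16, n, 33), (24, k, 40), (25, b, 33), (26, b, 29), (27, v, 10), (28, u, 5), (30, a, 39), (30, u, 32), (31, b, 23), (34, z, 28), (40, z, 18), (7, p, 9), (9, a, 17)}
Taking the difference: {(11, y, 35), (13, m, 7), (21, v, 39), (21, x, 27), (34, p, 19), (40, m, 28), (6, u, 21)}
Keep only column(s) D, B: {(m, 28), (m, 7), (p, 19), (u, 21), (v, 39), (x, 27), (y, 35)}
Taking the difference: {(m, 28), (m, 7), (p, 19), (u, 21), (v, 39), (x, 27), (y, 35)}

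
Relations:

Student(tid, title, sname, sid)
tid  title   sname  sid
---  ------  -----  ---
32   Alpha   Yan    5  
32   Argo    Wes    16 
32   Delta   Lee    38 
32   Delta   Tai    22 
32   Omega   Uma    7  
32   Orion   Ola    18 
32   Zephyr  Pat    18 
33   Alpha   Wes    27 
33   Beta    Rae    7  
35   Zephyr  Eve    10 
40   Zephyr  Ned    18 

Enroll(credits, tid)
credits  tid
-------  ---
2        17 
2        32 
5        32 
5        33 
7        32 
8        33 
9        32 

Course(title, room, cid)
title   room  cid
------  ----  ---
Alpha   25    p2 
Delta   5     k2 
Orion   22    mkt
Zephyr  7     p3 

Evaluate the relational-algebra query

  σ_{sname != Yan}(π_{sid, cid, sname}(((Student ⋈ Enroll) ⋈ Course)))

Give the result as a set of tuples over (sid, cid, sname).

Student ⋈ Enroll (natural join on tid): {(32, Alpha, Yan, 5, 2), (32, Alpha, Yan, 5, 5), (32, Alpha, Yan, 5, 7), (32, Alpha, Yan, 5, 9), (32, Argo, Wes, 16, 2), (32, Argo, Wes, 16, 5), (32, Argo, Wes, 16, 7), (32, Argo, Wes, 16, 9), (32, Delta, Lee, 38, 2), (32, Delta, Lee, 38, 5), (32, Delta, Lee, 38, 7), (32, Delta, Lee, 38, 9), (32, Delta, Tai, 22, 2), (32, Delta, Tai, 22, 5), (32, Delta, Tai, 22, 7), (32, Delta, Tai, 22, 9), (32, Omega, Uma, 7, 2), (32, Omega, Uma, 7, 5), (32, Omega, Uma, 7, 7), (32, Omega, Uma, 7, 9), (32, Orion, Ola, 18, 2), (32, Orion, Ola, 18, 5), (32, Orion, Ola, 18, 7), (32, Orion, Ola, 18, 9), (32, Zephyr, Pat, 18, 2), (32, Zephyr, Pat, 18, 5), (32, Zephyr, Pat, 18, 7), (32, Zephyr, Pat, 18, 9), (33, Alpha, Wes, 27, 5), (33, Alpha, Wes, 27, 8), (33, Beta, Rae, 7, 5), (33, Beta, Rae, 7, 8)}
(Student ⋈ Enroll) ⋈ Course (natural join on title): {(32, Alpha, Yan, 5, 2, 25, p2), (32, Alpha, Yan, 5, 5, 25, p2), (32, Alpha, Yan, 5, 7, 25, p2), (32, Alpha, Yan, 5, 9, 25, p2), (32, Delta, Lee, 38, 2, 5, k2), (32, Delta, Lee, 38, 5, 5, k2), (32, Delta, Lee, 38, 7, 5, k2), (32, Delta, Lee, 38, 9, 5, k2), (32, Delta, Tai, 22, 2, 5, k2), (32, Delta, Tai, 22, 5, 5, k2), (32, Delta, Tai, 22, 7, 5, k2), (32, Delta, Tai, 22, 9, 5, k2), (32, Orion, Ola, 18, 2, 22, mkt), (32, Orion, Ola, 18, 5, 22, mkt), (32, Orion, Ola, 18, 7, 22, mkt), (32, Orion, Ola, 18, 9, 22, mkt), (32, Zephyr, Pat, 18, 2, 7, p3), (32, Zephyr, Pat, 18, 5, 7, p3), (32, Zephyr, Pat, 18, 7, 7, p3), (32, Zephyr, Pat, 18, 9, 7, p3), (33, Alpha, Wes, 27, 5, 25, p2), (33, Alpha, Wes, 27, 8, 25, p2)}
Projecting to sid, cid, sname (16 duplicate(s) eliminated): {(18, mkt, Ola), (18, p3, Pat), (22, k2, Tai), (27, p2, Wes), (38, k2, Lee), (5, p2, Yan)}
Filtering on sname != Yan leaves {(18, mkt, Ola), (18, p3, Pat), (22, k2, Tai), (27, p2, Wes), (38, k2, Lee)}.

{(18, mkt, Ola), (18, p3, Pat), (22, k2, Tai), (27, p2, Wes), (38, k2, Lee)}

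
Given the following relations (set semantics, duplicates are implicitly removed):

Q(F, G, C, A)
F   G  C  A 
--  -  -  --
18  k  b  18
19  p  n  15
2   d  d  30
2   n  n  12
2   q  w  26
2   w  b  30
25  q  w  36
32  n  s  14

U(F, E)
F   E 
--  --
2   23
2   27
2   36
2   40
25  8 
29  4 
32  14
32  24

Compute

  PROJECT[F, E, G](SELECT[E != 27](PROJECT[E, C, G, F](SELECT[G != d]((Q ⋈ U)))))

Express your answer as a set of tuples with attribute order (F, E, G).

{(2, 23, n), (2, 23, q), (2, 23, w), (2, 36, n), (2, 36, q), (2, 36, w), (2, 40, n), (2, 40, q), (2, 40, w), (25, 8, q), (32, 14, n), (32, 24, n)}

Natural join on F: {(2, d, d, 30, 23), (2, d, d, 30, 27), (2, d, d, 30, 36), (2, d, d, 30, 40), (2, n, n, 12, 23), (2, n, n, 12, 27), (2, n, n, 12, 36), (2, n, n, 12, 40), (2, q, w, 26, 23), (2, q, w, 26, 27), (2, q, w, 26, 36), (2, q, w, 26, 40), (2, w, b, 30, 23), (2, w, b, 30, 27), (2, w, b, 30, 36), (2, w, b, 30, 40), (25, q, w, 36, 8), (32, n, s, 14, 14), (32, n, s, 14, 24)}
Selection G != d: {(2, n, n, 12, 23), (2, n, n, 12, 27), (2, n, n, 12, 36), (2, n, n, 12, 40), (2, q, w, 26, 23), (2, q, w, 26, 27), (2, q, w, 26, 36), (2, q, w, 26, 40), (2, w, b, 30, 23), (2, w, b, 30, 27), (2, w, b, 30, 36), (2, w, b, 30, 40), (25, q, w, 36, 8), (32, n, s, 14, 14), (32, n, s, 14, 24)}
π[E, C, G, F]: project onto (E, C, G, F) → {(14, s, n, 32), (23, b, w, 2), (23, n, n, 2), (23, w, q, 2), (24, s, n, 32), (27, b, w, 2), (27, n, n, 2), (27, w, q, 2), (36, b, w, 2), (36, n, n, 2), (36, w, q, 2), (40, b, w, 2), (40, n, n, 2), (40, w, q, 2), (8, w, q, 25)}
Selection E != 27: {(14, s, n, 32), (23, b, w, 2), (23, n, n, 2), (23, w, q, 2), (24, s, n, 32), (36, b, w, 2), (36, n, n, 2), (36, w, q, 2), (40, b, w, 2), (40, n, n, 2), (40, w, q, 2), (8, w, q, 25)}
π[F, E, G]: project onto (F, E, G) → {(2, 23, n), (2, 23, q), (2, 23, w), (2, 36, n), (2, 36, q), (2, 36, w), (2, 40, n), (2, 40, q), (2, 40, w), (25, 8, q), (32, 14, n), (32, 24, n)}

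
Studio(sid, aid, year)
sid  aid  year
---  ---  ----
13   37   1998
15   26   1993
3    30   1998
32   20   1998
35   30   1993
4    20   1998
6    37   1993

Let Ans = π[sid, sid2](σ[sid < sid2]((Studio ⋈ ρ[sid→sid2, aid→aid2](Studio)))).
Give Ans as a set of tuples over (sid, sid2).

ρ[sid→sid2, aid→aid2]: schema becomes (sid2, aid2, year); tuples unchanged.
Natural join on year: {(13, 37, 1998, 13, 37), (13, 37, 1998, 3, 30), (13, 37, 1998, 32, 20), (13, 37, 1998, 4, 20), (15, 26, 1993, 15, 26), (15, 26, 1993, 35, 30), (15, 26, 1993, 6, 37), (3, 30, 1998, 13, 37), (3, 30, 1998, 3, 30), (3, 30, 1998, 32, 20), (3, 30, 1998, 4, 20), (32, 20, 1998, 13, 37), (32, 20, 1998, 3, 30), (32, 20, 1998, 32, 20), (32, 20, 1998, 4, 20), (35, 30, 1993, 15, 26), (35, 30, 1993, 35, 30), (35, 30, 1993, 6, 37), (4, 20, 1998, 13, 37), (4, 20, 1998, 3, 30), (4, 20, 1998, 32, 20), (4, 20, 1998, 4, 20), (6, 37, 1993, 15, 26), (6, 37, 1993, 35, 30), (6, 37, 1993, 6, 37)}
Selection sid < sid2: {(13, 37, 1998, 32, 20), (15, 26, 1993, 35, 30), (3, 30, 1998, 13, 37), (3, 30, 1998, 32, 20), (3, 30, 1998, 4, 20), (4, 20, 1998, 13, 37), (4, 20, 1998, 32, 20), (6, 37, 1993, 15, 26), (6, 37, 1993, 35, 30)}
π_{sid, sid2} gives {(13, 32), (15, 35), (3, 13), (3, 32), (3, 4), (4, 13), (4, 32), (6, 15), (6, 35)}.

{(13, 32), (15, 35), (3, 13), (3, 32), (3, 4), (4, 13), (4, 32), (6, 15), (6, 35)}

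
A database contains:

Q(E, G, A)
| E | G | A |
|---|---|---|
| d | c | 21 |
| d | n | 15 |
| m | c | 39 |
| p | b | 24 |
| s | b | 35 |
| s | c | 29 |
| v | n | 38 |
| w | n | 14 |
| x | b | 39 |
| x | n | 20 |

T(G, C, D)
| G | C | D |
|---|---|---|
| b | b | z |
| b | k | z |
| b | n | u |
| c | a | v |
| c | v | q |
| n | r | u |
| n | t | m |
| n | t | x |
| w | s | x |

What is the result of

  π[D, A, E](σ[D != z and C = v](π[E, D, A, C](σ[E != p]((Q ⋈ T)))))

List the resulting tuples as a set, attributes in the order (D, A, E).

{(q, 21, d), (q, 29, s), (q, 39, m)}

Q ⋈ T (natural join on G): {(d, c, 21, a, v), (d, c, 21, v, q), (d, n, 15, r, u), (d, n, 15, t, m), (d, n, 15, t, x), (m, c, 39, a, v), (m, c, 39, v, q), (p, b, 24, b, z), (p, b, 24, k, z), (p, b, 24, n, u), (s, b, 35, b, z), (s, b, 35, k, z), (s, b, 35, n, u), (s, c, 29, a, v), (s, c, 29, v, q), (v, n, 38, r, u), (v, n, 38, t, m), (v, n, 38, t, x), (w, n, 14, r, u), (w, n, 14, t, m), (w, n, 14, t, x), (x, b, 39, b, z), (x, b, 39, k, z), (x, b, 39, n, u), (x, n, 20, r, u), (x, n, 20, t, m), (x, n, 20, t, x)}
Filtering on E != p leaves {(d, c, 21, a, v), (d, c, 21, v, q), (d, n, 15, r, u), (d, n, 15, t, m), (d, n, 15, t, x), (m, c, 39, a, v), (m, c, 39, v, q), (s, b, 35, b, z), (s, b, 35, k, z), (s, b, 35, n, u), (s, c, 29, a, v), (s, c, 29, v, q), (v, n, 38, r, u), (v, n, 38, t, m), (v, n, 38, t, x), (w, n, 14, r, u), (w, n, 14, t, m), (w, n, 14, t, x), (x, b, 39, b, z), (x, b, 39, k, z), (x, b, 39, n, u), (x, n, 20, r, u), (x, n, 20, t, m), (x, n, 20, t, x)}.
Projecting to E, D, A, C: {(d, m, 15, t), (d, q, 21, v), (d, u, 15, r), (d, v, 21, a), (d, x, 15, t), (m, q, 39, v), (m, v, 39, a), (s, q, 29, v), (s, u, 35, n), (s, v, 29, a), (s, z, 35, b), (s, z, 35, k), (v, m, 38, t), (v, u, 38, r), (v, x, 38, t), (w, m, 14, t), (w, u, 14, r), (w, x, 14, t), (x, m, 20, t), (x, u, 20, r), (x, u, 39, n), (x, x, 20, t), (x, z, 39, b), (x, z, 39, k)}
Filtering on D != z and C = v leaves {(d, q, 21, v), (m, q, 39, v), (s, q, 29, v)}.
Projecting to D, A, E: {(q, 21, d), (q, 29, s), (q, 39, m)}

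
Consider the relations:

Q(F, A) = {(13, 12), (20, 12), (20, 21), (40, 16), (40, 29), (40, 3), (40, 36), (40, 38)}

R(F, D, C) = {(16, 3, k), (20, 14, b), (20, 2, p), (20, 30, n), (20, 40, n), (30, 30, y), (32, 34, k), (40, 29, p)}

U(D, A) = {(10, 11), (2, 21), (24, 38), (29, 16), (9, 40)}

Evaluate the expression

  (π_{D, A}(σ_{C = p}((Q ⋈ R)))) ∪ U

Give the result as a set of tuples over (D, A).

{(10, 11), (2, 12), (2, 21), (24, 38), (29, 16), (29, 29), (29, 3), (29, 36), (29, 38), (9, 40)}

Joining Q and R on F yields {(20, 12, 14, b), (20, 12, 2, p), (20, 12, 30, n), (20, 12, 40, n), (20, 21, 14, b), (20, 21, 2, p), (20, 21, 30, n), (20, 21, 40, n), (40, 16, 29, p), (40, 29, 29, p), (40, 3, 29, p), (40, 36, 29, p), (40, 38, 29, p)}.
Filtering on C = p leaves {(20, 12, 2, p), (20, 21, 2, p), (40, 16, 29, p), (40, 29, 29, p), (40, 3, 29, p), (40, 36, 29, p), (40, 38, 29, p)}.
π[D, A]: project onto (D, A) → {(2, 12), (2, 21), (29, 16), (29, 29), (29, 3), (29, 36), (29, 38)}
Taking the union: {(10, 11), (2, 12), (2, 21), (24, 38), (29, 16), (29, 29), (29, 3), (29, 36), (29, 38), (9, 40)}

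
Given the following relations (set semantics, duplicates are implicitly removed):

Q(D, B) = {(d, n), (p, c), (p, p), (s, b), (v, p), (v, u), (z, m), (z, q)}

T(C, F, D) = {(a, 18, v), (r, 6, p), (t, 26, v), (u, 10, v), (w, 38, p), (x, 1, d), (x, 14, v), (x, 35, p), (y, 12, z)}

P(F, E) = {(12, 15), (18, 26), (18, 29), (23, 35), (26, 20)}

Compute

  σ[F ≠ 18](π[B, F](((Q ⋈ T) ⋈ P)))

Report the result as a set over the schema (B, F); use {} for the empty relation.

{(m, 12), (p, 26), (q, 12), (u, 26)}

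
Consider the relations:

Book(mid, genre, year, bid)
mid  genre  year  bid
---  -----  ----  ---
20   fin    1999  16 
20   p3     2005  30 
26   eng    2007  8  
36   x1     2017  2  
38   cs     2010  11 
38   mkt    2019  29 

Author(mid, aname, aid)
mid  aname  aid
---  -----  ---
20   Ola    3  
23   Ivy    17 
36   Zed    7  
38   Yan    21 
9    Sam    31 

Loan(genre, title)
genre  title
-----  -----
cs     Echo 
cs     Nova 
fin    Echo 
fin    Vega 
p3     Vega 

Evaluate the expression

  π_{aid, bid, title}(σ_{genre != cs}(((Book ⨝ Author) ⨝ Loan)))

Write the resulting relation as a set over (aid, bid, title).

Joining Book and Author on mid yields {(20, fin, 1999, 16, Ola, 3), (20, p3, 2005, 30, Ola, 3), (36, x1, 2017, 2, Zed, 7), (38, cs, 2010, 11, Yan, 21), (38, mkt, 2019, 29, Yan, 21)}.
Joining (Book ⨝ Author) and Loan on genre yields {(20, fin, 1999, 16, Ola, 3, Echo), (20, fin, 1999, 16, Ola, 3, Vega), (20, p3, 2005, 30, Ola, 3, Vega), (38, cs, 2010, 11, Yan, 21, Echo), (38, cs, 2010, 11, Yan, 21, Nova)}.
Apply σ_{genre != cs}; surviving tuples: {(20, fin, 1999, 16, Ola, 3, Echo), (20, fin, 1999, 16, Ola, 3, Vega), (20, p3, 2005, 30, Ola, 3, Vega)}
Keep only column(s) aid, bid, title: {(3, 16, Echo), (3, 16, Vega), (3, 30, Vega)}

{(3, 16, Echo), (3, 16, Vega), (3, 30, Vega)}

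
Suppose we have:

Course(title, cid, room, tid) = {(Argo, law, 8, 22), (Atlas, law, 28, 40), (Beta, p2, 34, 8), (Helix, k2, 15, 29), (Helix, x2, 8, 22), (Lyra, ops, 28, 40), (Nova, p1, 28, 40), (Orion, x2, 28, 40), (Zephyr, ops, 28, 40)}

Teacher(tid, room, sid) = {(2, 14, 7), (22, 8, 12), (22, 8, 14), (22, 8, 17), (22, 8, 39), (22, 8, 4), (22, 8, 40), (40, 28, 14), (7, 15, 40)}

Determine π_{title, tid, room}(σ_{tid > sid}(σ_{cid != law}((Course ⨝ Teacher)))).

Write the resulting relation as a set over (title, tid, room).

{(Helix, 22, 8), (Lyra, 40, 28), (Nova, 40, 28), (Orion, 40, 28), (Zephyr, 40, 28)}

Natural join on room, tid: {(Argo, law, 8, 22, 12), (Argo, law, 8, 22, 14), (Argo, law, 8, 22, 17), (Argo, law, 8, 22, 39), (Argo, law, 8, 22, 4), (Argo, law, 8, 22, 40), (Atlas, law, 28, 40, 14), (Helix, x2, 8, 22, 12), (Helix, x2, 8, 22, 14), (Helix, x2, 8, 22, 17), (Helix, x2, 8, 22, 39), (Helix, x2, 8, 22, 4), (Helix, x2, 8, 22, 40), (Lyra, ops, 28, 40, 14), (Nova, p1, 28, 40, 14), (Orion, x2, 28, 40, 14), (Zephyr, ops, 28, 40, 14)}
Filtering on cid != law leaves {(Helix, x2, 8, 22, 12), (Helix, x2, 8, 22, 14), (Helix, x2, 8, 22, 17), (Helix, x2, 8, 22, 39), (Helix, x2, 8, 22, 4), (Helix, x2, 8, 22, 40), (Lyra, ops, 28, 40, 14), (Nova, p1, 28, 40, 14), (Orion, x2, 28, 40, 14), (Zephyr, ops, 28, 40, 14)}.
Filtering on tid > sid leaves {(Helix, x2, 8, 22, 12), (Helix, x2, 8, 22, 14), (Helix, x2, 8, 22, 17), (Helix, x2, 8, 22, 4), (Lyra, ops, 28, 40, 14), (Nova, p1, 28, 40, 14), (Orion, x2, 28, 40, 14), (Zephyr, ops, 28, 40, 14)}.
π_{title, tid, room} gives {(Helix, 22, 8), (Lyra, 40, 28), (Nova, 40, 28), (Orion, 40, 28), (Zephyr, 40, 28)} (3 duplicate(s) eliminated).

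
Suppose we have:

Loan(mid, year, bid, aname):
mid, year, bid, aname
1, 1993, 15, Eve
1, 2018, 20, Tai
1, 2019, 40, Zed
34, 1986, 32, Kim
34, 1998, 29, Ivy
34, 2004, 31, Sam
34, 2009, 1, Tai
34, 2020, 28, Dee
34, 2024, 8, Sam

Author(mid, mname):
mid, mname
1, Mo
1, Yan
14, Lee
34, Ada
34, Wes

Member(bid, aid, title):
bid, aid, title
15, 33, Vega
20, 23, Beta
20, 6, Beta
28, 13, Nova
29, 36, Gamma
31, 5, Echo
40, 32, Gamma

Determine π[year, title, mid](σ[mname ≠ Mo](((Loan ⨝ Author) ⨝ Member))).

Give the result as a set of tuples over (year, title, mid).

Joining Loan and Author on mid yields {(1, 1993, 15, Eve, Mo), (1, 1993, 15, Eve, Yan), (1, 2018, 20, Tai, Mo), (1, 2018, 20, Tai, Yan), (1, 2019, 40, Zed, Mo), (1, 2019, 40, Zed, Yan), (34, 1986, 32, Kim, Ada), (34, 1986, 32, Kim, Wes), (34, 1998, 29, Ivy, Ada), (34, 1998, 29, Ivy, Wes), (34, 2004, 31, Sam, Ada), (34, 2004, 31, Sam, Wes), (34, 2009, 1, Tai, Ada), (34, 2009, 1, Tai, Wes), (34, 2020, 28, Dee, Ada), (34, 2020, 28, Dee, Wes), (34, 2024, 8, Sam, Ada), (34, 2024, 8, Sam, Wes)}.
Joining (Loan ⨝ Author) and Member on bid yields {(1, 1993, 15, Eve, Mo, 33, Vega), (1, 1993, 15, Eve, Yan, 33, Vega), (1, 2018, 20, Tai, Mo, 23, Beta), (1, 2018, 20, Tai, Mo, 6, Beta), (1, 2018, 20, Tai, Yan, 23, Beta), (1, 2018, 20, Tai, Yan, 6, Beta), (1, 2019, 40, Zed, Mo, 32, Gamma), (1, 2019, 40, Zed, Yan, 32, Gamma), (34, 1998, 29, Ivy, Ada, 36, Gamma), (34, 1998, 29, Ivy, Wes, 36, Gamma), (34, 2004, 31, Sam, Ada, 5, Echo), (34, 2004, 31, Sam, Wes, 5, Echo), (34, 2020, 28, Dee, Ada, 13, Nova), (34, 2020, 28, Dee, Wes, 13, Nova)}.
Filtering on mname ≠ Mo leaves {(1, 1993, 15, Eve, Yan, 33, Vega), (1, 2018, 20, Tai, Yan, 23, Beta), (1, 2018, 20, Tai, Yan, 6, Beta), (1, 2019, 40, Zed, Yan, 32, Gamma), (34, 1998, 29, Ivy, Ada, 36, Gamma), (34, 1998, 29, Ivy, Wes, 36, Gamma), (34, 2004, 31, Sam, Ada, 5, Echo), (34, 2004, 31, Sam, Wes, 5, Echo), (34, 2020, 28, Dee, Ada, 13, Nova), (34, 2020, 28, Dee, Wes, 13, Nova)}.
π_{year, title, mid} gives {(1993, Vega, 1), (1998, Gamma, 34), (2004, Echo, 34), (2018, Beta, 1), (2019, Gamma, 1), (2020, Nova, 34)} (4 duplicate(s) eliminated).

{(1993, Vega, 1), (1998, Gamma, 34), (2004, Echo, 34), (2018, Beta, 1), (2019, Gamma, 1), (2020, Nova, 34)}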